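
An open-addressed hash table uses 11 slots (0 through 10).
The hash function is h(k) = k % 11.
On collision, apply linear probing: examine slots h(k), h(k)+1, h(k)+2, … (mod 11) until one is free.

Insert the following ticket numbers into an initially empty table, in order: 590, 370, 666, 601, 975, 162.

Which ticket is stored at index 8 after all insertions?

590 hashes to 7; slot 7 is free -> place at 7.
370 hashes to 7; 7 taken -> place at 8.
666 hashes to 6; slot 6 is free -> place at 6.
601 hashes to 7; 7,8 taken -> place at 9.
975 hashes to 7; 7,8,9 taken -> place at 10.
162 hashes to 8; 8,9,10 taken -> place at 0.
Table: [162, —, —, —, —, —, 666, 590, 370, 601, 975]

370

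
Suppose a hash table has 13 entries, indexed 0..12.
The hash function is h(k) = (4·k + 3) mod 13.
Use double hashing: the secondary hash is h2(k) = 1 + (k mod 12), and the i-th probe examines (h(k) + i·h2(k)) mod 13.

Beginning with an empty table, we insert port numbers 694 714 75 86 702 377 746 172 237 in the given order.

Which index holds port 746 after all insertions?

Insert 694: h=10, slot 10 empty => index 10.
Insert 714: h=12, slot 12 empty => index 12.
Insert 75: h=4, slot 4 empty => index 4.
Insert 86: h=9, slot 9 empty => index 9.
Insert 702: h=3, slot 3 empty => index 3.
Insert 377: h=3, h2=6, slots 3,9 occupied => index 2.
Insert 746: h=10, h2=3, slot 10 occupied => index 0.
Insert 172: h=2, h2=5, slot 2 occupied => index 7.
Insert 237: h=2, h2=10, slots 2,12,9 occupied => index 6.
Table: [746, -, 377, 702, 75, -, 237, 172, -, 86, 694, -, 714]

0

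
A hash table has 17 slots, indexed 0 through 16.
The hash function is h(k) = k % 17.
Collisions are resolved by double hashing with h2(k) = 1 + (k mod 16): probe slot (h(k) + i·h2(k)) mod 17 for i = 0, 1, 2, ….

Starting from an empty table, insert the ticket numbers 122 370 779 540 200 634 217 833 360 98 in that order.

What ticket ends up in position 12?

360

122 hashes to 3; slot 3 is free -> place at 3.
370 hashes to 13; slot 13 is free -> place at 13.
779 hashes to 14; slot 14 is free -> place at 14.
540 hashes to 13, h2=13; 13 taken -> place at 9.
200 hashes to 13, h2=9; 13 taken -> place at 5.
634 hashes to 5, h2=11; 5 taken -> place at 16.
217 hashes to 13, h2=10; 13 taken -> place at 6.
833 hashes to 0; slot 0 is free -> place at 0.
360 hashes to 3, h2=9; 3 taken -> place at 12.
98 hashes to 13, h2=3; 13,16 taken -> place at 2.
Table: [833, —, 98, 122, —, 200, 217, —, —, 540, —, —, 360, 370, 779, —, 634]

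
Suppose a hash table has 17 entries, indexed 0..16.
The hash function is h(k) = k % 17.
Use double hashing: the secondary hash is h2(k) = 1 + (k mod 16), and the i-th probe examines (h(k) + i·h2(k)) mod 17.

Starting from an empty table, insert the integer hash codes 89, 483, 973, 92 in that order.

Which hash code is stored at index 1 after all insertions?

89 hashes to 4; slot 4 is free => place at 4.
483 hashes to 7; slot 7 is free => place at 7.
973 hashes to 4, h2=14; 4 taken => place at 1.
92 hashes to 7, h2=13; 7 taken => place at 3.
Table: [∅, 973, ∅, 92, 89, ∅, ∅, 483, ∅, ∅, ∅, ∅, ∅, ∅, ∅, ∅, ∅]

973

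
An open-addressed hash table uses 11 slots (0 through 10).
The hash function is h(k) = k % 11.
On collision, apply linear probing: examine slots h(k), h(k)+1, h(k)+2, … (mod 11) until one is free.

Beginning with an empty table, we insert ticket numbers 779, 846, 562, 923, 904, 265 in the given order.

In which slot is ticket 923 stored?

Insert 779: h=9, slot 9 empty => index 9.
Insert 846: h=10, slot 10 empty => index 10.
Insert 562: h=1, slot 1 empty => index 1.
Insert 923: h=10, slot 10 occupied => index 0.
Insert 904: h=2, slot 2 empty => index 2.
Insert 265: h=1, slots 1,2 occupied => index 3.
Table: [923, 562, 904, 265, ∅, ∅, ∅, ∅, ∅, 779, 846]

0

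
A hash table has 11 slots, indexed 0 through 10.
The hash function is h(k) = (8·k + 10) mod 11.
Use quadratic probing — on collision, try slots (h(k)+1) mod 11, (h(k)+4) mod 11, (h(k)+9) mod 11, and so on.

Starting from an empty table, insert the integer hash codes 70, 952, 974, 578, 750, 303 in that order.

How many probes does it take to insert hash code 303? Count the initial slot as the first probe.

4

70 hashes to 9; slot 9 is free → place at 9.
952 hashes to 3; slot 3 is free → place at 3.
974 hashes to 3; 3 taken → place at 4.
578 hashes to 3; 3,4 taken → place at 7.
750 hashes to 4; 4 taken → place at 5.
303 hashes to 3; 3,4,7 taken → place at 1.
Table: [∅, 303, ∅, 952, 974, 750, ∅, 578, ∅, 70, ∅]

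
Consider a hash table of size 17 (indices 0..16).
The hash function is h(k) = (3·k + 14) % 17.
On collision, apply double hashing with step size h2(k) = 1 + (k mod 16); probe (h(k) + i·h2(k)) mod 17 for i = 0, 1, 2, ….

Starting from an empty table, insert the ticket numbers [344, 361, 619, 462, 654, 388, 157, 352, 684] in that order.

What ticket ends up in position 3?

Insert 344: h=9, slot 9 empty -> index 9.
Insert 361: h=9, h2=10, slot 9 occupied -> index 2.
Insert 619: h=1, slot 1 empty -> index 1.
Insert 462: h=6, slot 6 empty -> index 6.
Insert 654: h=4, slot 4 empty -> index 4.
Insert 388: h=5, slot 5 empty -> index 5.
Insert 157: h=9, h2=14, slots 9,6 occupied -> index 3.
Insert 352: h=16, slot 16 empty -> index 16.
Insert 684: h=9, h2=13, slots 9,5,1 occupied -> index 14.
Table: [—, 619, 361, 157, 654, 388, 462, —, —, 344, —, —, —, —, 684, —, 352]

157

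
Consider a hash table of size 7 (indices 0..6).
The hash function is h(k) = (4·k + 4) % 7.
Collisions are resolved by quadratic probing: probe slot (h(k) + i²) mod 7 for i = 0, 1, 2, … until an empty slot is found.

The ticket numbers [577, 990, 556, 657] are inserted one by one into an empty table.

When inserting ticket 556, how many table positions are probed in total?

3

577 hashes to 2; slot 2 is free => place at 2.
990 hashes to 2; 2 taken => place at 3.
556 hashes to 2; 2,3 taken => place at 6.
657 hashes to 0; slot 0 is free => place at 0.
Table: [657, _, 577, 990, _, _, 556]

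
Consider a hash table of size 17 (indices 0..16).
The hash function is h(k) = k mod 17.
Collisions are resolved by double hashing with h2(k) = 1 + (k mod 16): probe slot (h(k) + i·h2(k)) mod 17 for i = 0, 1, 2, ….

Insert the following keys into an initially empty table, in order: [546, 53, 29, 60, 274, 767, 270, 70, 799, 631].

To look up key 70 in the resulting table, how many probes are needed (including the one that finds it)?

3

Insert 546: h=2, slot 2 empty → index 2.
Insert 53: h=2, h2=6, slot 2 occupied → index 8.
Insert 29: h=12, slot 12 empty → index 12.
Insert 60: h=9, slot 9 empty → index 9.
Insert 274: h=2, h2=3, slot 2 occupied → index 5.
Insert 767: h=2, h2=16, slot 2 occupied → index 1.
Insert 270: h=15, slot 15 empty → index 15.
Insert 70: h=2, h2=7, slots 2,9 occupied → index 16.
Insert 799: h=0, slot 0 empty → index 0.
Insert 631: h=2, h2=8, slot 2 occupied → index 10.
Table: [799, 767, 546, -, -, 274, -, -, 53, 60, 631, -, 29, -, -, 270, 70]
Lookup 70: h=2, h2=7, probe 2,9,16 → found at 16.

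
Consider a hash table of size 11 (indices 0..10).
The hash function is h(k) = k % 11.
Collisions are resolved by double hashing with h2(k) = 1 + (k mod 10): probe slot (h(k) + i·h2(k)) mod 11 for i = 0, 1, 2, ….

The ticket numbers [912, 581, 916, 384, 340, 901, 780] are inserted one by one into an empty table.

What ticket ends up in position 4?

384

Insert 912: h=10, slot 10 empty → index 10.
Insert 581: h=9, slot 9 empty → index 9.
Insert 916: h=3, slot 3 empty → index 3.
Insert 384: h=10, h2=5, slot 10 occupied → index 4.
Insert 340: h=10, h2=1, slot 10 occupied → index 0.
Insert 901: h=10, h2=2, slot 10 occupied → index 1.
Insert 780: h=10, h2=1, slots 10,0,1 occupied → index 2.
Table: [340, 901, 780, 916, 384, -, -, -, -, 581, 912]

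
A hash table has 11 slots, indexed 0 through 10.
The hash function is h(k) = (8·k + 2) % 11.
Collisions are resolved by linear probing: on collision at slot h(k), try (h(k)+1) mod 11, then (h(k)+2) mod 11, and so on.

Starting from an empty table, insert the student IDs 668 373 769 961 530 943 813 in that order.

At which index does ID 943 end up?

668: h=0 => slot 0
373: h=5 => slot 5
769: h=5, probe 5,6 => slot 6
961: h=1 => slot 1
530: h=7 => slot 7
943: h=0, probe 0,1,2 => slot 2
813: h=5, probe 5,6,7,8 => slot 8
Table: [668, 961, 943, -, -, 373, 769, 530, 813, -, -]

2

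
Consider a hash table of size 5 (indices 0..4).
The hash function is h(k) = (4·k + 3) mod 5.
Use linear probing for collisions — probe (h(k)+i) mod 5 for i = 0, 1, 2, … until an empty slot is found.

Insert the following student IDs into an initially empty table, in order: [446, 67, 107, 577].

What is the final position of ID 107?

Insert 446: h=2, slot 2 empty => index 2.
Insert 67: h=1, slot 1 empty => index 1.
Insert 107: h=1, slots 1,2 occupied => index 3.
Insert 577: h=1, slots 1,2,3 occupied => index 4.
Table: [., 67, 446, 107, 577]

3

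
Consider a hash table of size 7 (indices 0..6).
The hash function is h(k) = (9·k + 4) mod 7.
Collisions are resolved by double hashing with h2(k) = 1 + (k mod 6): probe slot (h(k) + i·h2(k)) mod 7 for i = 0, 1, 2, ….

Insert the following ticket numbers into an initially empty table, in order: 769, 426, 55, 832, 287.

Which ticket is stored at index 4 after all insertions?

55

769: h=2 → slot 2
426: h=2, h2=1, probe 2,3 → slot 3
55: h=2, h2=2, probe 2,4 → slot 4
832: h=2, h2=5, probe 2,0 → slot 0
287: h=4, h2=6, probe 4,3,2,1 → slot 1
Table: [832, 287, 769, 426, 55, _, _]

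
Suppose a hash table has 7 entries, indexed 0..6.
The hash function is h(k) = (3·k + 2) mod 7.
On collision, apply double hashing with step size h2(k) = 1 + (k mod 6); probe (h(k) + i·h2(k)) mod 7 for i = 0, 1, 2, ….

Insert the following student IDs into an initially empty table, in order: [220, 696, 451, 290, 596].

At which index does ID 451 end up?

6

220: h=4 -> slot 4
696: h=4, h2=1, probe 4,5 -> slot 5
451: h=4, h2=2, probe 4,6 -> slot 6
290: h=4, h2=3, probe 4,0 -> slot 0
596: h=5, h2=3, probe 5,1 -> slot 1
Table: [290, 596, _, _, 220, 696, 451]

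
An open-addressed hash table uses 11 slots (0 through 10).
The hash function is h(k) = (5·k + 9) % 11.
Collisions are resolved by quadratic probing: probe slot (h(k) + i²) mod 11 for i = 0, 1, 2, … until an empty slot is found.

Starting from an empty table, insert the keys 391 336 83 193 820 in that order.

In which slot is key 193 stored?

391: h=6 => slot 6
336: h=6, probe 6,7 => slot 7
83: h=6, probe 6,7,10 => slot 10
193: h=6, probe 6,7,10,4 => slot 4
820: h=6, probe 6,7,10,4,0 => slot 0
Table: [820, ., ., ., 193, ., 391, 336, ., ., 83]

4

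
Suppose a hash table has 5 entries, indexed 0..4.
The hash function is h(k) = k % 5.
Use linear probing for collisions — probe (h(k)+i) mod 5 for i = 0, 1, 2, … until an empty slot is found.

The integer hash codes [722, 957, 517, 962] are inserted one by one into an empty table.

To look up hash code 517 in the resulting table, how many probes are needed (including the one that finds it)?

722 hashes to 2; slot 2 is free -> place at 2.
957 hashes to 2; 2 taken -> place at 3.
517 hashes to 2; 2,3 taken -> place at 4.
962 hashes to 2; 2,3,4 taken -> place at 0.
Table: [962, ., 722, 957, 517]
Lookup 517: h=2, probe 2,3,4 → found at 4.

3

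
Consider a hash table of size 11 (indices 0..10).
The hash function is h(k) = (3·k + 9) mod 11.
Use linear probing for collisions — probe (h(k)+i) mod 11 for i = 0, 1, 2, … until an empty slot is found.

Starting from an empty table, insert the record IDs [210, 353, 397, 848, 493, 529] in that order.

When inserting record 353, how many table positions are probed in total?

210 hashes to 1; slot 1 is free → place at 1.
353 hashes to 1; 1 taken → place at 2.
397 hashes to 1; 1,2 taken → place at 3.
848 hashes to 1; 1,2,3 taken → place at 4.
493 hashes to 3; 3,4 taken → place at 5.
529 hashes to 1; 1,2,3,4,5 taken → place at 6.
Table: [_, 210, 353, 397, 848, 493, 529, _, _, _, _]

2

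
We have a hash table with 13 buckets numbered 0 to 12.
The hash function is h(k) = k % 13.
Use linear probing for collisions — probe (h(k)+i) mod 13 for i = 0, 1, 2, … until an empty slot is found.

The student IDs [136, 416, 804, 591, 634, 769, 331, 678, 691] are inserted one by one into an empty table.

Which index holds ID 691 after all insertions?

4

136 hashes to 6; slot 6 is free → place at 6.
416 hashes to 0; slot 0 is free → place at 0.
804 hashes to 11; slot 11 is free → place at 11.
591 hashes to 6; 6 taken → place at 7.
634 hashes to 10; slot 10 is free → place at 10.
769 hashes to 2; slot 2 is free → place at 2.
331 hashes to 6; 6,7 taken → place at 8.
678 hashes to 2; 2 taken → place at 3.
691 hashes to 2; 2,3 taken → place at 4.
Table: [416, ∅, 769, 678, 691, ∅, 136, 591, 331, ∅, 634, 804, ∅]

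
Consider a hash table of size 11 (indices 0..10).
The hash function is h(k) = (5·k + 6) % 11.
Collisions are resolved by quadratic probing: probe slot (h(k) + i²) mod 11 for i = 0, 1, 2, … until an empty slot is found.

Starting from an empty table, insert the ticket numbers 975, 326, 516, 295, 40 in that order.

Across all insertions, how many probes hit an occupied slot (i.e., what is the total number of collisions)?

Insert 975: h=8, slot 8 empty → index 8.
Insert 326: h=8, slot 8 occupied → index 9.
Insert 516: h=1, slot 1 empty → index 1.
Insert 295: h=7, slot 7 empty → index 7.
Insert 40: h=8, slots 8,9,1 occupied → index 6.
Table: [., 516, ., ., ., ., 40, 295, 975, 326, .]

4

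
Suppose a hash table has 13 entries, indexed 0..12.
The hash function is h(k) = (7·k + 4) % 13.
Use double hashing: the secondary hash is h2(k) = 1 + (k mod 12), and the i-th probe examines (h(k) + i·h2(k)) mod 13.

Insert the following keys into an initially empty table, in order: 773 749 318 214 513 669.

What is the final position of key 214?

5

773 hashes to 7; slot 7 is free -> place at 7.
749 hashes to 8; slot 8 is free -> place at 8.
318 hashes to 7, h2=7; 7 taken -> place at 1.
214 hashes to 7, h2=11; 7 taken -> place at 5.
513 hashes to 7, h2=10; 7 taken -> place at 4.
669 hashes to 7, h2=10; 7,4,1 taken -> place at 11.
Table: [., 318, ., ., 513, 214, ., 773, 749, ., ., 669, .]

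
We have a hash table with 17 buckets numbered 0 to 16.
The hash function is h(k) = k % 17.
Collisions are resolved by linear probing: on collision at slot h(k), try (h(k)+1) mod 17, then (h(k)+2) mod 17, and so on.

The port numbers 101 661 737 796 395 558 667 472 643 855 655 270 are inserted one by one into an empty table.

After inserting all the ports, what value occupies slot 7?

855

101 hashes to 16; slot 16 is free → place at 16.
661 hashes to 15; slot 15 is free → place at 15.
737 hashes to 6; slot 6 is free → place at 6.
796 hashes to 14; slot 14 is free → place at 14.
395 hashes to 4; slot 4 is free → place at 4.
558 hashes to 14; 14,15,16 taken → place at 0.
667 hashes to 4; 4 taken → place at 5.
472 hashes to 13; slot 13 is free → place at 13.
643 hashes to 14; 14,15,16,0 taken → place at 1.
855 hashes to 5; 5,6 taken → place at 7.
655 hashes to 9; slot 9 is free → place at 9.
270 hashes to 15; 15,16,0,1 taken → place at 2.
Table: [558, 643, 270, ., 395, 667, 737, 855, ., 655, ., ., ., 472, 796, 661, 101]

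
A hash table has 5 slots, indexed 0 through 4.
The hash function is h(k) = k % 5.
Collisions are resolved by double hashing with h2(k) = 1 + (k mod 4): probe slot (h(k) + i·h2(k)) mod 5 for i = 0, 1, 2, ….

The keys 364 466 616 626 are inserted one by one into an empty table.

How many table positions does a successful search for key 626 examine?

364 hashes to 4; slot 4 is free -> place at 4.
466 hashes to 1; slot 1 is free -> place at 1.
616 hashes to 1, h2=1; 1 taken -> place at 2.
626 hashes to 1, h2=3; 1,4,2 taken -> place at 0.
Table: [626, 466, 616, _, 364]
Lookup 626: h=1, h2=3, probe 1,4,2,0 → found at 0.

4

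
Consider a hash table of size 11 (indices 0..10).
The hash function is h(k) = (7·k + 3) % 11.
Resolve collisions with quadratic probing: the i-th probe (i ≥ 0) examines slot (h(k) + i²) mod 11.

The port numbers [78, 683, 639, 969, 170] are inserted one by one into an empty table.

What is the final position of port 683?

0

78 hashes to 10; slot 10 is free → place at 10.
683 hashes to 10; 10 taken → place at 0.
639 hashes to 10; 10,0 taken → place at 3.
969 hashes to 10; 10,0,3 taken → place at 8.
170 hashes to 5; slot 5 is free → place at 5.
Table: [683, —, —, 639, —, 170, —, —, 969, —, 78]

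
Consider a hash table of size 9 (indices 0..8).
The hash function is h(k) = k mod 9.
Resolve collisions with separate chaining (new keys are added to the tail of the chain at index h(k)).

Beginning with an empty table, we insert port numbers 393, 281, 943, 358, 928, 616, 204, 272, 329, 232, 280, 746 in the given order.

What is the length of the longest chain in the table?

393 → bucket 6
281 → bucket 2
943 → bucket 7
358 → bucket 7 (collision)
928 → bucket 1
616 → bucket 4
204 → bucket 6 (collision)
272 → bucket 2 (collision)
329 → bucket 5
232 → bucket 7 (collision)
280 → bucket 1 (collision)
746 → bucket 8
Final buckets:
0: -
1: 928 -> 280
2: 281 -> 272
3: -
4: 616
5: 329
6: 393 -> 204
7: 943 -> 358 -> 232
8: 746

3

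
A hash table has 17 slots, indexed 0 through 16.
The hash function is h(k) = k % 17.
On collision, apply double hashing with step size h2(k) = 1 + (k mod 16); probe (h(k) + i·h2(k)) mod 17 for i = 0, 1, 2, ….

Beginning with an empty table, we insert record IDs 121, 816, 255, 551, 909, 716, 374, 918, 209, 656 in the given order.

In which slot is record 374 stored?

14

121 hashes to 2; slot 2 is free -> place at 2.
816 hashes to 0; slot 0 is free -> place at 0.
255 hashes to 0, h2=16; 0 taken -> place at 16.
551 hashes to 7; slot 7 is free -> place at 7.
909 hashes to 8; slot 8 is free -> place at 8.
716 hashes to 2, h2=13; 2 taken -> place at 15.
374 hashes to 0, h2=7; 0,7 taken -> place at 14.
918 hashes to 0, h2=7; 0,7,14 taken -> place at 4.
209 hashes to 5; slot 5 is free -> place at 5.
656 hashes to 10; slot 10 is free -> place at 10.
Table: [816, —, 121, —, 918, 209, —, 551, 909, —, 656, —, —, —, 374, 716, 255]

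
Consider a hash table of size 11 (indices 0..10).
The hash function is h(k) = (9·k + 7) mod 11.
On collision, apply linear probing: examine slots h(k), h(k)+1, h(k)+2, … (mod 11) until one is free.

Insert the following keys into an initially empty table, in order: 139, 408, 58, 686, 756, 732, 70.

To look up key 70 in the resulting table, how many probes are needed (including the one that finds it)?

2

139 hashes to 4; slot 4 is free → place at 4.
408 hashes to 5; slot 5 is free → place at 5.
58 hashes to 1; slot 1 is free → place at 1.
686 hashes to 10; slot 10 is free → place at 10.
756 hashes to 2; slot 2 is free → place at 2.
732 hashes to 6; slot 6 is free → place at 6.
70 hashes to 10; 10 taken → place at 0.
Table: [70, 58, 756, —, 139, 408, 732, —, —, —, 686]
Lookup 70: h=10, probe 10,0 → found at 0.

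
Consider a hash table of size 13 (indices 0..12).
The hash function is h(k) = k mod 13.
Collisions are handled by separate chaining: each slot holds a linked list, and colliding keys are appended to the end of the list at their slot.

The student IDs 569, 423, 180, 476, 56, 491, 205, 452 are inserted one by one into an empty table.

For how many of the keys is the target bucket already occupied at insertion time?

3

569 → bucket 10
423 → bucket 7
180 → bucket 11
476 → bucket 8
56 → bucket 4
491 → bucket 10 (collision)
205 → bucket 10 (collision)
452 → bucket 10 (collision)
Final buckets:
0: —
1: —
2: —
3: —
4: 56
5: —
6: —
7: 423
8: 476
9: —
10: 569 -> 491 -> 205 -> 452
11: 180
12: —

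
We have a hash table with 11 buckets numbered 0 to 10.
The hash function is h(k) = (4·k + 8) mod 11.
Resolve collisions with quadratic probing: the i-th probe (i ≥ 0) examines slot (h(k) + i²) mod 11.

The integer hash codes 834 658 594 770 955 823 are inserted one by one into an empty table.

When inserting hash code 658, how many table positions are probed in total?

2

834: h=0 → slot 0
658: h=0, probe 0,1 → slot 1
594: h=8 → slot 8
770: h=8, probe 8,9 → slot 9
955: h=0, probe 0,1,4 → slot 4
823: h=0, probe 0,1,4,9,5 → slot 5
Table: [834, 658, ., ., 955, 823, ., ., 594, 770, .]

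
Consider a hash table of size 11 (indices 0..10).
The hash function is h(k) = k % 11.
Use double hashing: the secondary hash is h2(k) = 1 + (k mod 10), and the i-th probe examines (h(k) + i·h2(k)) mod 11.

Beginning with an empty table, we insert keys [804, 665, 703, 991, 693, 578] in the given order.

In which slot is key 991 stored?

Insert 804: h=1, slot 1 empty => index 1.
Insert 665: h=5, slot 5 empty => index 5.
Insert 703: h=10, slot 10 empty => index 10.
Insert 991: h=1, h2=2, slot 1 occupied => index 3.
Insert 693: h=0, slot 0 empty => index 0.
Insert 578: h=6, slot 6 empty => index 6.
Table: [693, 804, -, 991, -, 665, 578, -, -, -, 703]

3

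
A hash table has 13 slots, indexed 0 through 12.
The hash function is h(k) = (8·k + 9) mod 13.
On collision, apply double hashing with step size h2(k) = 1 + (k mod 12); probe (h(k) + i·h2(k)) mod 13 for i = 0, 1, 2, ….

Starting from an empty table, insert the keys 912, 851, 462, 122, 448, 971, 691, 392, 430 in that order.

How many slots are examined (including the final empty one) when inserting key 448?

3

912 hashes to 12; slot 12 is free -> place at 12.
851 hashes to 5; slot 5 is free -> place at 5.
462 hashes to 0; slot 0 is free -> place at 0.
122 hashes to 10; slot 10 is free -> place at 10.
448 hashes to 5, h2=5; 5,10 taken -> place at 2.
971 hashes to 3; slot 3 is free -> place at 3.
691 hashes to 12, h2=8; 12 taken -> place at 7.
392 hashes to 12, h2=9; 12 taken -> place at 8.
430 hashes to 4; slot 4 is free -> place at 4.
Table: [462, -, 448, 971, 430, 851, -, 691, 392, -, 122, -, 912]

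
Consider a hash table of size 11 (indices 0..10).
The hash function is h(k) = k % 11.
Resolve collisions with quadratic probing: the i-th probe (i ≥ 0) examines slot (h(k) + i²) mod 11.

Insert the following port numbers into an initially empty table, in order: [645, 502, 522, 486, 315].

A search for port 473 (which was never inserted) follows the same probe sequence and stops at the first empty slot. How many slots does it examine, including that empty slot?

2

645 hashes to 7; slot 7 is free → place at 7.
502 hashes to 7; 7 taken → place at 8.
522 hashes to 5; slot 5 is free → place at 5.
486 hashes to 2; slot 2 is free → place at 2.
315 hashes to 7; 7,8 taken → place at 0.
Table: [315, ∅, 486, ∅, ∅, 522, ∅, 645, 502, ∅, ∅]
Lookup 473: h=0, probe 0,1 → slot 1 empty, not found.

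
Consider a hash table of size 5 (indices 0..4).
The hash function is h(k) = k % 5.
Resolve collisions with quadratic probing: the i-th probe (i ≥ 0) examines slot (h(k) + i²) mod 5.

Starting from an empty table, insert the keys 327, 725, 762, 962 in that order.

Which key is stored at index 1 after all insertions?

327 hashes to 2; slot 2 is free → place at 2.
725 hashes to 0; slot 0 is free → place at 0.
762 hashes to 2; 2 taken → place at 3.
962 hashes to 2; 2,3 taken → place at 1.
Table: [725, 962, 327, 762, ∅]

962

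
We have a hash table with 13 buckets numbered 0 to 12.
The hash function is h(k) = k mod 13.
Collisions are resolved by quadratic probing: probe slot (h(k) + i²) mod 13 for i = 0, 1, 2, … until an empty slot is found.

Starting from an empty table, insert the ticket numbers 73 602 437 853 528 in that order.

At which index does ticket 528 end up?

Insert 73: h=8, slot 8 empty -> index 8.
Insert 602: h=4, slot 4 empty -> index 4.
Insert 437: h=8, slot 8 occupied -> index 9.
Insert 853: h=8, slots 8,9 occupied -> index 12.
Insert 528: h=8, slots 8,9,12,4 occupied -> index 11.
Table: [∅, ∅, ∅, ∅, 602, ∅, ∅, ∅, 73, 437, ∅, 528, 853]

11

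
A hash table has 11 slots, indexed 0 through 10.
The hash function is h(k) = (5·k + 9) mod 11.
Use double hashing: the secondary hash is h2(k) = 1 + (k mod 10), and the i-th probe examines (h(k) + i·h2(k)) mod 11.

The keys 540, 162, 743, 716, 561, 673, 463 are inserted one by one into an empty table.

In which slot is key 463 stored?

540: h=3 → slot 3
162: h=5 → slot 5
743: h=6 → slot 6
716: h=3, h2=7, probe 3,10 → slot 10
561: h=9 → slot 9
673: h=8 → slot 8
463: h=3, h2=4, probe 3,7 → slot 7
Table: [_, _, _, 540, _, 162, 743, 463, 673, 561, 716]

7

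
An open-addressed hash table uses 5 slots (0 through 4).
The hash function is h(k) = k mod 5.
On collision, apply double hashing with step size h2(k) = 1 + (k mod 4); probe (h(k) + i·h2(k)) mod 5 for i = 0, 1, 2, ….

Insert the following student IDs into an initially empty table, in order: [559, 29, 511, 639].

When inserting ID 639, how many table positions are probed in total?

2

559: h=4 → slot 4
29: h=4, h2=2, probe 4,1 → slot 1
511: h=1, h2=4, probe 1,0 → slot 0
639: h=4, h2=4, probe 4,3 → slot 3
Table: [511, 29, ∅, 639, 559]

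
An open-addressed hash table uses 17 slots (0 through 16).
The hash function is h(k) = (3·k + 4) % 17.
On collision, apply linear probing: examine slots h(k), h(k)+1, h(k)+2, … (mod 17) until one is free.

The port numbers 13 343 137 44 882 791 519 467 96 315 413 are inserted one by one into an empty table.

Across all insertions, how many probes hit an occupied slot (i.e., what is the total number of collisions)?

13 hashes to 9; slot 9 is free => place at 9.
343 hashes to 13; slot 13 is free => place at 13.
137 hashes to 7; slot 7 is free => place at 7.
44 hashes to 0; slot 0 is free => place at 0.
882 hashes to 15; slot 15 is free => place at 15.
791 hashes to 14; slot 14 is free => place at 14.
519 hashes to 14; 14,15 taken => place at 16.
467 hashes to 11; slot 11 is free => place at 11.
96 hashes to 3; slot 3 is free => place at 3.
315 hashes to 14; 14,15,16,0 taken => place at 1.
413 hashes to 2; slot 2 is free => place at 2.
Table: [44, 315, 413, 96, —, —, —, 137, —, 13, —, 467, —, 343, 791, 882, 519]

6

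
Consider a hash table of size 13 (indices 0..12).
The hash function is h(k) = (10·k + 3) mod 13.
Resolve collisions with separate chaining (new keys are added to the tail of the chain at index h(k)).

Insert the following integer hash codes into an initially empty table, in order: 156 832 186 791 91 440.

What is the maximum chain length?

3

156 -> bucket 3
832 -> bucket 3 (collision)
186 -> bucket 4
791 -> bucket 9
91 -> bucket 3 (collision)
440 -> bucket 9 (collision)
Final buckets:
0: —
1: —
2: —
3: 156 -> 832 -> 91
4: 186
5: —
6: —
7: —
8: —
9: 791 -> 440
10: —
11: —
12: —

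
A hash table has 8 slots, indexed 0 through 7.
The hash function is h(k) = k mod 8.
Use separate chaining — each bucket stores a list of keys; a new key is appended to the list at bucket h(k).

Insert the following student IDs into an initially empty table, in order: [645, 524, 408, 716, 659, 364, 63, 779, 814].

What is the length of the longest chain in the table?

Insert 645: h=5, bucket 5 empty → new chain.
Insert 524: h=4, bucket 4 empty → new chain.
Insert 408: h=0, bucket 0 empty → new chain.
Insert 716: h=4, bucket 4 nonempty → append to chain.
Insert 659: h=3, bucket 3 empty → new chain.
Insert 364: h=4, bucket 4 nonempty → append to chain.
Insert 63: h=7, bucket 7 empty → new chain.
Insert 779: h=3, bucket 3 nonempty → append to chain.
Insert 814: h=6, bucket 6 empty → new chain.
Final buckets:
0: 408
1: .
2: .
3: 659 -> 779
4: 524 -> 716 -> 364
5: 645
6: 814
7: 63

3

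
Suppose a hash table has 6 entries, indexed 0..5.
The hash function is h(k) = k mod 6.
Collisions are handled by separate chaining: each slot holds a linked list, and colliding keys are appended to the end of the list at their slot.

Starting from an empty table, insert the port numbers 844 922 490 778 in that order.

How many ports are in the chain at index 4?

4

844 → bucket 4
922 → bucket 4 (collision)
490 → bucket 4 (collision)
778 → bucket 4 (collision)
Final buckets:
0: ∅
1: ∅
2: ∅
3: ∅
4: 844 -> 922 -> 490 -> 778
5: ∅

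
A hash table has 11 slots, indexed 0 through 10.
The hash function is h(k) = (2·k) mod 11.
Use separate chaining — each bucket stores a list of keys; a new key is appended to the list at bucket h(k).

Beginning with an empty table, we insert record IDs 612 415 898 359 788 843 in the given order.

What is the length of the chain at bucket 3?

Insert 612: h=3, bucket 3 empty -> new chain.
Insert 415: h=5, bucket 5 empty -> new chain.
Insert 898: h=3, bucket 3 nonempty -> append to chain.
Insert 359: h=3, bucket 3 nonempty -> append to chain.
Insert 788: h=3, bucket 3 nonempty -> append to chain.
Insert 843: h=3, bucket 3 nonempty -> append to chain.
Final buckets:
0: .
1: .
2: .
3: 612 -> 898 -> 359 -> 788 -> 843
4: .
5: 415
6: .
7: .
8: .
9: .
10: .

5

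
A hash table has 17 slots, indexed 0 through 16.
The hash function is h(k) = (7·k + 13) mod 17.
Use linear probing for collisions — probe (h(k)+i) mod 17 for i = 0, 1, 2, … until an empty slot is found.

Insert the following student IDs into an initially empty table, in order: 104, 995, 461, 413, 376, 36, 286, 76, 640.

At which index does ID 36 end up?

Insert 104: h=10, slot 10 empty => index 10.
Insert 995: h=8, slot 8 empty => index 8.
Insert 461: h=10, slot 10 occupied => index 11.
Insert 413: h=14, slot 14 empty => index 14.
Insert 376: h=10, slots 10,11 occupied => index 12.
Insert 36: h=10, slots 10,11,12 occupied => index 13.
Insert 286: h=9, slot 9 empty => index 9.
Insert 76: h=1, slot 1 empty => index 1.
Insert 640: h=5, slot 5 empty => index 5.
Table: [∅, 76, ∅, ∅, ∅, 640, ∅, ∅, 995, 286, 104, 461, 376, 36, 413, ∅, ∅]

13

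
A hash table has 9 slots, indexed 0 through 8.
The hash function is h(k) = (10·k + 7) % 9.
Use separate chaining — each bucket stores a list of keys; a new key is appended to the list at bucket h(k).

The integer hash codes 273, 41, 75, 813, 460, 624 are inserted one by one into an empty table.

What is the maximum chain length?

273 -> bucket 1
41 -> bucket 3
75 -> bucket 1 (collision)
813 -> bucket 1 (collision)
460 -> bucket 8
624 -> bucket 1 (collision)
Final buckets:
0: ∅
1: 273 -> 75 -> 813 -> 624
2: ∅
3: 41
4: ∅
5: ∅
6: ∅
7: ∅
8: 460

4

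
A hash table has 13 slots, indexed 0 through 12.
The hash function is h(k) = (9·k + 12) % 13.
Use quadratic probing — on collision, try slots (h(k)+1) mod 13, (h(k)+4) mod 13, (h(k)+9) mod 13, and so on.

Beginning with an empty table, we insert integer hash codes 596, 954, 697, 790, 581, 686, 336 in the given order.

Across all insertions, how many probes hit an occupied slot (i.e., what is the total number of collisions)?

596 hashes to 7; slot 7 is free → place at 7.
954 hashes to 5; slot 5 is free → place at 5.
697 hashes to 6; slot 6 is free → place at 6.
790 hashes to 11; slot 11 is free → place at 11.
581 hashes to 2; slot 2 is free → place at 2.
686 hashes to 11; 11 taken → place at 12.
336 hashes to 7; 7 taken → place at 8.
Table: [∅, ∅, 581, ∅, ∅, 954, 697, 596, 336, ∅, ∅, 790, 686]

2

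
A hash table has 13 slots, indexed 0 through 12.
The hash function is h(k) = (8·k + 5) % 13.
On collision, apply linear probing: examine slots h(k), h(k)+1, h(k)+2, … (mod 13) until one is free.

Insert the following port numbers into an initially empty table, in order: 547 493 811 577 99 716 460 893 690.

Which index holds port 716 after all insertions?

547: h=0 => slot 0
493: h=10 => slot 10
811: h=6 => slot 6
577: h=6, probe 6,7 => slot 7
99: h=4 => slot 4
716: h=0, probe 0,1 => slot 1
460: h=6, probe 6,7,8 => slot 8
893: h=12 => slot 12
690: h=0, probe 0,1,2 => slot 2
Table: [547, 716, 690, —, 99, —, 811, 577, 460, —, 493, —, 893]

1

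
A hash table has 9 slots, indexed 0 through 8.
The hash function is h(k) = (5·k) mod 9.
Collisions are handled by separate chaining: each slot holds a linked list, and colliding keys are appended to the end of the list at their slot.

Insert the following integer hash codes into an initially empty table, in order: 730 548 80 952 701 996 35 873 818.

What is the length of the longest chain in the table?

Insert 730: h=5, bucket 5 empty -> new chain.
Insert 548: h=4, bucket 4 empty -> new chain.
Insert 80: h=4, bucket 4 nonempty -> append to chain.
Insert 952: h=8, bucket 8 empty -> new chain.
Insert 701: h=4, bucket 4 nonempty -> append to chain.
Insert 996: h=3, bucket 3 empty -> new chain.
Insert 35: h=4, bucket 4 nonempty -> append to chain.
Insert 873: h=0, bucket 0 empty -> new chain.
Insert 818: h=4, bucket 4 nonempty -> append to chain.
Final buckets:
0: 873
1: -
2: -
3: 996
4: 548 -> 80 -> 701 -> 35 -> 818
5: 730
6: -
7: -
8: 952

5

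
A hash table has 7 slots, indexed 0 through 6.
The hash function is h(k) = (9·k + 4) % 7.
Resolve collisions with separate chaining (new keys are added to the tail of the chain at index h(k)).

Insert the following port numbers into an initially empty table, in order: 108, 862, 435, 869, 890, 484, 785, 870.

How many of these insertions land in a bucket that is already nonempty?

5

108 -> bucket 3
862 -> bucket 6
435 -> bucket 6 (collision)
869 -> bucket 6 (collision)
890 -> bucket 6 (collision)
484 -> bucket 6 (collision)
785 -> bucket 6 (collision)
870 -> bucket 1
Final buckets:
0: -
1: 870
2: -
3: 108
4: -
5: -
6: 862 -> 435 -> 869 -> 890 -> 484 -> 785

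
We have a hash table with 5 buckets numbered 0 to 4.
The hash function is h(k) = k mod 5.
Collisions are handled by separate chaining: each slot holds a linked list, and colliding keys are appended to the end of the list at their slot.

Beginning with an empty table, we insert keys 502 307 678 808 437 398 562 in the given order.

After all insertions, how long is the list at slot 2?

502 → bucket 2
307 → bucket 2 (collision)
678 → bucket 3
808 → bucket 3 (collision)
437 → bucket 2 (collision)
398 → bucket 3 (collision)
562 → bucket 2 (collision)
Final buckets:
0: ∅
1: ∅
2: 502 -> 307 -> 437 -> 562
3: 678 -> 808 -> 398
4: ∅

4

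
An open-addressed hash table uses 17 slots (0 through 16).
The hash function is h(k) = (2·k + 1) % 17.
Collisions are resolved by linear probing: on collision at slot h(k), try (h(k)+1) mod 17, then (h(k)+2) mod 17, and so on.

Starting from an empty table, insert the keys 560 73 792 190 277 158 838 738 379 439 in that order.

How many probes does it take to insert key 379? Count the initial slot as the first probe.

7

560: h=16 => slot 16
73: h=11 => slot 11
792: h=4 => slot 4
190: h=7 => slot 7
277: h=11, probe 11,12 => slot 12
158: h=11, probe 11,12,13 => slot 13
838: h=11, probe 11,12,13,14 => slot 14
738: h=15 => slot 15
379: h=11, probe 11,12,13,14,15,16,0 => slot 0
439: h=12, probe 12,13,14,15,16,0,1 => slot 1
Table: [379, 439, ∅, ∅, 792, ∅, ∅, 190, ∅, ∅, ∅, 73, 277, 158, 838, 738, 560]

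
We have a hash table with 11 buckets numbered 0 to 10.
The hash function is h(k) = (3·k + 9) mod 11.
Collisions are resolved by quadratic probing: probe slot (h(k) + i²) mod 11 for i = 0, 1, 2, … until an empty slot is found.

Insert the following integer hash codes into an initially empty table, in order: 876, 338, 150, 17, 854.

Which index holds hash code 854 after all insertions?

876: h=8 → slot 8
338: h=0 → slot 0
150: h=8, probe 8,9 → slot 9
17: h=5 → slot 5
854: h=8, probe 8,9,1 → slot 1
Table: [338, 854, ., ., ., 17, ., ., 876, 150, .]

1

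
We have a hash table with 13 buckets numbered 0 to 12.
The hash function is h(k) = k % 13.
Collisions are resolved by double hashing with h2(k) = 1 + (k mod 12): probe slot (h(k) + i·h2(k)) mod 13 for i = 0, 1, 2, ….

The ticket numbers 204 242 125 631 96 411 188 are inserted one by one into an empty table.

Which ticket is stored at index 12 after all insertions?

411

204: h=9 -> slot 9
242: h=8 -> slot 8
125: h=8, h2=6, probe 8,1 -> slot 1
631: h=7 -> slot 7
96: h=5 -> slot 5
411: h=8, h2=4, probe 8,12 -> slot 12
188: h=6 -> slot 6
Table: [—, 125, —, —, —, 96, 188, 631, 242, 204, —, —, 411]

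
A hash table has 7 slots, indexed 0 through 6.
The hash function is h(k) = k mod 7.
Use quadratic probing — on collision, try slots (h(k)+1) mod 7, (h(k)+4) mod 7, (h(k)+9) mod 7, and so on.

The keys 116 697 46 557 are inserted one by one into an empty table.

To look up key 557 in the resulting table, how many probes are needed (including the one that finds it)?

4

Insert 116: h=4, slot 4 empty -> index 4.
Insert 697: h=4, slot 4 occupied -> index 5.
Insert 46: h=4, slots 4,5 occupied -> index 1.
Insert 557: h=4, slots 4,5,1 occupied -> index 6.
Table: [_, 46, _, _, 116, 697, 557]
Lookup 557: h=4, probe 4,5,1,6 → found at 6.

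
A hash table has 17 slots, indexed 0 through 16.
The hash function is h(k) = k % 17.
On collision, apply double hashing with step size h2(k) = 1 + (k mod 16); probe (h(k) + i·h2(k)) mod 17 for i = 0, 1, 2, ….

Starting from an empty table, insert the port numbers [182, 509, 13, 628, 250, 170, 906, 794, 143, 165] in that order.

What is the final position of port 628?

182: h=12 => slot 12
509: h=16 => slot 16
13: h=13 => slot 13
628: h=16, h2=5, probe 16,4 => slot 4
250: h=12, h2=11, probe 12,6 => slot 6
170: h=0 => slot 0
906: h=5 => slot 5
794: h=12, h2=11, probe 12,6,0,11 => slot 11
143: h=7 => slot 7
165: h=12, h2=6, probe 12,1 => slot 1
Table: [170, 165, _, _, 628, 906, 250, 143, _, _, _, 794, 182, 13, _, _, 509]

4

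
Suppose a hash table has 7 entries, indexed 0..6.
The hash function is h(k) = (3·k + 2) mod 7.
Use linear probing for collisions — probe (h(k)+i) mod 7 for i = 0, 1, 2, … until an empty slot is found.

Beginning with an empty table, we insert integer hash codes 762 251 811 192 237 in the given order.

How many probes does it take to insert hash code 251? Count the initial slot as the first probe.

Insert 762: h=6, slot 6 empty → index 6.
Insert 251: h=6, slot 6 occupied → index 0.
Insert 811: h=6, slots 6,0 occupied → index 1.
Insert 192: h=4, slot 4 empty → index 4.
Insert 237: h=6, slots 6,0,1 occupied → index 2.
Table: [251, 811, 237, _, 192, _, 762]

2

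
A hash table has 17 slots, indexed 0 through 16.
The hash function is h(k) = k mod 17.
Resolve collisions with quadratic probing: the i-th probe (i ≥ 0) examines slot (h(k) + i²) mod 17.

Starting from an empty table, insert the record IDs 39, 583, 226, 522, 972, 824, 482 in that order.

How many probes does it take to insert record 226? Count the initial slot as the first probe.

39 hashes to 5; slot 5 is free → place at 5.
583 hashes to 5; 5 taken → place at 6.
226 hashes to 5; 5,6 taken → place at 9.
522 hashes to 12; slot 12 is free → place at 12.
972 hashes to 3; slot 3 is free → place at 3.
824 hashes to 8; slot 8 is free → place at 8.
482 hashes to 6; 6 taken → place at 7.
Table: [∅, ∅, ∅, 972, ∅, 39, 583, 482, 824, 226, ∅, ∅, 522, ∅, ∅, ∅, ∅]

3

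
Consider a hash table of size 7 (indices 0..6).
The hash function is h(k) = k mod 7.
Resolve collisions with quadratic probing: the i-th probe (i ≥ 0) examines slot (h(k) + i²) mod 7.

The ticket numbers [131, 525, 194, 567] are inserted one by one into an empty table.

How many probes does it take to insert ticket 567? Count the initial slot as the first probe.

131: h=5 → slot 5
525: h=0 → slot 0
194: h=5, probe 5,6 → slot 6
567: h=0, probe 0,1 → slot 1
Table: [525, 567, _, _, _, 131, 194]

2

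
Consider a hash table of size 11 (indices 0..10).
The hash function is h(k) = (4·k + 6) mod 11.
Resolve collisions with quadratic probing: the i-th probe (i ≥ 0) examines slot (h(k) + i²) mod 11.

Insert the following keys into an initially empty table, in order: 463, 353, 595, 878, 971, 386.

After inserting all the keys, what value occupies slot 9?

Insert 463: h=10, slot 10 empty -> index 10.
Insert 353: h=10, slot 10 occupied -> index 0.
Insert 595: h=10, slots 10,0 occupied -> index 3.
Insert 878: h=9, slot 9 empty -> index 9.
Insert 971: h=7, slot 7 empty -> index 7.
Insert 386: h=10, slots 10,0,3 occupied -> index 8.
Table: [353, ., ., 595, ., ., ., 971, 386, 878, 463]

878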